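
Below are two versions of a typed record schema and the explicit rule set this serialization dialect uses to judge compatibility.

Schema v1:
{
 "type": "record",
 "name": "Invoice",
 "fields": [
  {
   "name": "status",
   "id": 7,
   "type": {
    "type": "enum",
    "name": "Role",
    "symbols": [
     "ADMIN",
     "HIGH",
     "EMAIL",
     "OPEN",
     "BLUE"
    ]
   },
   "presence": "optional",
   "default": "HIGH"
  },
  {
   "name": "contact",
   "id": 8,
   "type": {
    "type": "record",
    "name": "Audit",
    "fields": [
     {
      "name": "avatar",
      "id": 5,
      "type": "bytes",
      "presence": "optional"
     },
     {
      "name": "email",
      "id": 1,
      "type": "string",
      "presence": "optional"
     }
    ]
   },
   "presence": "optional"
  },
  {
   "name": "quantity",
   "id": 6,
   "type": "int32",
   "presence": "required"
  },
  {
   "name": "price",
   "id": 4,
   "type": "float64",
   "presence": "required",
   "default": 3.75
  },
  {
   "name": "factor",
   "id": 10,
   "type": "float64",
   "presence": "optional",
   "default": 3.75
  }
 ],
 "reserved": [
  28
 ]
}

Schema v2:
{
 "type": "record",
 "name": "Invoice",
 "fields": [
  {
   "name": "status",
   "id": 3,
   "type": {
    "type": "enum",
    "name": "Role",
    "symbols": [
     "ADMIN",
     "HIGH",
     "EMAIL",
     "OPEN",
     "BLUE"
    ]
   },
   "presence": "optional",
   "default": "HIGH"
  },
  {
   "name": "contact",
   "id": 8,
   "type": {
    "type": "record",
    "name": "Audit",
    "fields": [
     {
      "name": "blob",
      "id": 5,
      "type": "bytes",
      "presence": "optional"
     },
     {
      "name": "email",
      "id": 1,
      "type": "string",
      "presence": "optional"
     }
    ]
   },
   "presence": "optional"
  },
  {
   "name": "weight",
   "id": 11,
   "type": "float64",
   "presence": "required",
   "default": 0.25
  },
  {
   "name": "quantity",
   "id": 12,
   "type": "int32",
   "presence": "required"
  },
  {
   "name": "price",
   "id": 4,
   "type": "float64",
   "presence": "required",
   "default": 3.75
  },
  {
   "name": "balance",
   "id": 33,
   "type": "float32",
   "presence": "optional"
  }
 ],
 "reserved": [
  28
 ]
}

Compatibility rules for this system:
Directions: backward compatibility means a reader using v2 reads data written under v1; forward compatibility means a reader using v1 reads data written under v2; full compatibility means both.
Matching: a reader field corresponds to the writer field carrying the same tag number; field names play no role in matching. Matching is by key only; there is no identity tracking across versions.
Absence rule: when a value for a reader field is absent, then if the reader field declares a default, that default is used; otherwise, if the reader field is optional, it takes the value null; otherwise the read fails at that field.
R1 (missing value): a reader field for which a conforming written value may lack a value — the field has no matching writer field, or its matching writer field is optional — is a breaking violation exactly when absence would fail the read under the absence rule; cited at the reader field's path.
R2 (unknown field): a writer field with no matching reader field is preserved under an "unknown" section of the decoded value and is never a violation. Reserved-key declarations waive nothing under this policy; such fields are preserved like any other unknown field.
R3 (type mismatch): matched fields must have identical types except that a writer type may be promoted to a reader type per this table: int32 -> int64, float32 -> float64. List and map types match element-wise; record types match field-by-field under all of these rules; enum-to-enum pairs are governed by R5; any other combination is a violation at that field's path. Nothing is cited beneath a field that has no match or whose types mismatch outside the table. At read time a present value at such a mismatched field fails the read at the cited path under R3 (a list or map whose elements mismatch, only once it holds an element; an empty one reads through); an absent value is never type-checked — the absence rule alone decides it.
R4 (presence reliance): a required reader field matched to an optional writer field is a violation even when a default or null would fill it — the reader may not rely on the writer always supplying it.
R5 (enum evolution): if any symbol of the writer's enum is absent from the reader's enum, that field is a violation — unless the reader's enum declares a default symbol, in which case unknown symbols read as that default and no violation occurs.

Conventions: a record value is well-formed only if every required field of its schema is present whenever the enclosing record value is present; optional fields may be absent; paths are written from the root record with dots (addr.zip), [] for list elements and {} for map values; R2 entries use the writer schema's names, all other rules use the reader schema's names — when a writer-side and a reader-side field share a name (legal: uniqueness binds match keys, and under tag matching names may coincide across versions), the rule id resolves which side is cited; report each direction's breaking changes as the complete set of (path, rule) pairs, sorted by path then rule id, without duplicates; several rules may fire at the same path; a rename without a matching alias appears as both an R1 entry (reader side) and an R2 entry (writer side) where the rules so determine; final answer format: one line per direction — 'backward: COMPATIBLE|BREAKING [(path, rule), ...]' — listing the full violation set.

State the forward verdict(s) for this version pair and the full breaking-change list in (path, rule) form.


forward: BREAKING [(quantity, R1)]

in Invoice below, arrows point writer -> reader
forward pass over Invoice, reader schema v1, writer schema v2:
  status has no writer counterpart
  contact: paired with writer contact (Audit -> Audit; writer optional)
  quantity has no writer counterpart
  price: paired with writer price (float64 -> float64; writer required)
  factor has no writer counterpart
  writer status: unknown to reader
  writer weight: unknown to reader
  writer quantity: unknown to reader
  writer balance: unknown to reader
  contact.avatar: paired with writer contact.blob (bytes -> bytes; writer optional)
  contact.email: paired with writer contact.email (string -> string; writer optional)
  rule R1 violated at quantity
  => forward: BREAKING (1)
diffs on Invoice not affecting the asked answer:
  field status in record Invoice: tag 7 changed to 3 -> no rule fires on it in Invoice's dialect; the asked verdict holds
  renamed field avatar to blob in record Audit -> no rule fires on it in Invoice's dialect; the asked verdict holds
  added field balance to record Invoice: optional float32, tag 33 (in v2 it sits last) -> no rule fires on it in Invoice's dialect; the asked verdict holds
  removed field factor from record Invoice -> no rule fires on it in Invoice's dialect; the asked verdict holds
  added field weight to record Invoice: required float64, tag 11, default 0.25 (in v2 it sits immediately before quantity) -> no rule fires on it in Invoice's dialect; the asked verdict holds


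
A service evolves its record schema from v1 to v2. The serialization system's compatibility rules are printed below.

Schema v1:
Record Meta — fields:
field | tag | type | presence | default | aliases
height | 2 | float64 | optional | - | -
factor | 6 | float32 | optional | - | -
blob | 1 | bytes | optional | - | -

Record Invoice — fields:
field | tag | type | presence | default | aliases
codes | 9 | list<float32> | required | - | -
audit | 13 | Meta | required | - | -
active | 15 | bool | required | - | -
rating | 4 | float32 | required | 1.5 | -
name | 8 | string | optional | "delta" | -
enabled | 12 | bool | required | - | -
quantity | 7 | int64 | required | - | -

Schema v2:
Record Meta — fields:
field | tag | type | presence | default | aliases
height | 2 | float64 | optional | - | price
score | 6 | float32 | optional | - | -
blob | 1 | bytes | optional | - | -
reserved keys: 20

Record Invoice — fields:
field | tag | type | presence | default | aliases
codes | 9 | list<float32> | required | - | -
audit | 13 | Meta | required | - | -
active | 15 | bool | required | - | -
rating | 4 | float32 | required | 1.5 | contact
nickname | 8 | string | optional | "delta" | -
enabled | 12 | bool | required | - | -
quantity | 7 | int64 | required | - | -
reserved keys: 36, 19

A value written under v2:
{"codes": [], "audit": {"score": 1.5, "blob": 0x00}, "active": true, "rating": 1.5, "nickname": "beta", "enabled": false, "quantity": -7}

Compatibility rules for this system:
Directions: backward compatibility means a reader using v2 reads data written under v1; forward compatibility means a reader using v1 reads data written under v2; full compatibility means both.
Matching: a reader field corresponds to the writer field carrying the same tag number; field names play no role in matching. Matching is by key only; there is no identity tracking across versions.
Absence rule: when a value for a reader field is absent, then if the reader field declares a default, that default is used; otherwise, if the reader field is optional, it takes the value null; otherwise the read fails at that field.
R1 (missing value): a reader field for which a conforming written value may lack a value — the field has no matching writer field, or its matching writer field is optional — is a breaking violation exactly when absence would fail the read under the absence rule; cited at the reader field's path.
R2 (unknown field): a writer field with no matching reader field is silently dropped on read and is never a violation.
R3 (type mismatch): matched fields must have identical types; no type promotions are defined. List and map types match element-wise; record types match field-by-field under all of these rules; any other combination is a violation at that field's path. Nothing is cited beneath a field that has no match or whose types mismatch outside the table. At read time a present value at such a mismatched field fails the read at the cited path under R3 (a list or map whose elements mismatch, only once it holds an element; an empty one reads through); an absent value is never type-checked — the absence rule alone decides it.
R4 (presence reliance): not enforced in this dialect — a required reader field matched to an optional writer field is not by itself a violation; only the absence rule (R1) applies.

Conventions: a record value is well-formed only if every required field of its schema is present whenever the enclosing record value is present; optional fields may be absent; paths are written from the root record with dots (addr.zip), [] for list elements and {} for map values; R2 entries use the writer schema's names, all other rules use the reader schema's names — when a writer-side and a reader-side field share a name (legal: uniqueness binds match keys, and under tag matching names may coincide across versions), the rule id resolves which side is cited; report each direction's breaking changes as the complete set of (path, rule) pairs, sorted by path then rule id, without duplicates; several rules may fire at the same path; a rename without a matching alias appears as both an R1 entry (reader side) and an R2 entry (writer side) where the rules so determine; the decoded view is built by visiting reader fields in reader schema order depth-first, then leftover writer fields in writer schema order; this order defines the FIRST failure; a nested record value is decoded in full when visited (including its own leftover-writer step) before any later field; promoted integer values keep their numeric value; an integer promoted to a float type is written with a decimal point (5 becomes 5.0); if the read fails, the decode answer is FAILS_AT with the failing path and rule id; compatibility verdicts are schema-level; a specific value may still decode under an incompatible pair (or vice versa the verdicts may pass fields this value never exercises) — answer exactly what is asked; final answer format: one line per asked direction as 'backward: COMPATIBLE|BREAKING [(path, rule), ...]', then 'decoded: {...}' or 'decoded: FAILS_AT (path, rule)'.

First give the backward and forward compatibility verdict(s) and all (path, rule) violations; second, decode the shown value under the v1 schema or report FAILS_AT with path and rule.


arrows below run writer -> reader for Invoice
backward for Invoice (reader v2, writer v1):
  list<float32> -> list<float32>, writer required: codes aligns to codes
  Meta -> Meta, writer required: audit aligns to audit
  bool -> bool, writer required: active aligns to active
  float32 -> float32, writer required: rating aligns to rating
  string -> string, writer optional: nickname aligns to name
  bool -> bool, writer required: enabled aligns to enabled
  int64 -> int64, writer required: quantity aligns to quantity
  float64 -> float64, writer optional: audit.height aligns to audit.height
  float32 -> float32, writer optional: audit.score aligns to audit.factor
  bytes -> bytes, writer optional: audit.blob aligns to audit.blob
  => backward verdict for Invoice: COMPATIBLE, no violations
forward for Invoice (reader v1, writer v2):
  list<float32> -> list<float32>, writer required: codes aligns to codes
  Meta -> Meta, writer required: audit aligns to audit
  bool -> bool, writer required: active aligns to active
  float32 -> float32, writer required: rating aligns to rating
  string -> string, writer optional: name aligns to nickname
  bool -> bool, writer required: enabled aligns to enabled
  int64 -> int64, writer required: quantity aligns to quantity
  float64 -> float64, writer optional: audit.height aligns to audit.height
  float32 -> float32, writer optional: audit.factor aligns to audit.score
  bytes -> bytes, writer optional: audit.blob aligns to audit.blob
  => forward verdict for Invoice: COMPATIBLE, no violations
migrating the Invoice value to v1:
  codes := []
  audit.height := null (missing; optional => null)
  audit.factor := 1.5 (from writer score)
  audit.blob := 0x00
  active := true
  rating := 1.5
  name := "beta" (from writer nickname)
  enabled := false
  quantity := -7
  => decoded: {"codes": [], "audit": {"height": null, "factor": 1.5, "blob": 0x00}, "active": true, "rating": 1.5, "name": "beta", "enabled": false, "quantity": -7}

backward: COMPATIBLE []; forward: COMPATIBLE []; decoded: {"codes": [], "audit": {"height": null, "factor": 1.5, "blob": 0x00}, "active": true, "rating": 1.5, "name": "beta", "enabled": false, "quantity": -7}


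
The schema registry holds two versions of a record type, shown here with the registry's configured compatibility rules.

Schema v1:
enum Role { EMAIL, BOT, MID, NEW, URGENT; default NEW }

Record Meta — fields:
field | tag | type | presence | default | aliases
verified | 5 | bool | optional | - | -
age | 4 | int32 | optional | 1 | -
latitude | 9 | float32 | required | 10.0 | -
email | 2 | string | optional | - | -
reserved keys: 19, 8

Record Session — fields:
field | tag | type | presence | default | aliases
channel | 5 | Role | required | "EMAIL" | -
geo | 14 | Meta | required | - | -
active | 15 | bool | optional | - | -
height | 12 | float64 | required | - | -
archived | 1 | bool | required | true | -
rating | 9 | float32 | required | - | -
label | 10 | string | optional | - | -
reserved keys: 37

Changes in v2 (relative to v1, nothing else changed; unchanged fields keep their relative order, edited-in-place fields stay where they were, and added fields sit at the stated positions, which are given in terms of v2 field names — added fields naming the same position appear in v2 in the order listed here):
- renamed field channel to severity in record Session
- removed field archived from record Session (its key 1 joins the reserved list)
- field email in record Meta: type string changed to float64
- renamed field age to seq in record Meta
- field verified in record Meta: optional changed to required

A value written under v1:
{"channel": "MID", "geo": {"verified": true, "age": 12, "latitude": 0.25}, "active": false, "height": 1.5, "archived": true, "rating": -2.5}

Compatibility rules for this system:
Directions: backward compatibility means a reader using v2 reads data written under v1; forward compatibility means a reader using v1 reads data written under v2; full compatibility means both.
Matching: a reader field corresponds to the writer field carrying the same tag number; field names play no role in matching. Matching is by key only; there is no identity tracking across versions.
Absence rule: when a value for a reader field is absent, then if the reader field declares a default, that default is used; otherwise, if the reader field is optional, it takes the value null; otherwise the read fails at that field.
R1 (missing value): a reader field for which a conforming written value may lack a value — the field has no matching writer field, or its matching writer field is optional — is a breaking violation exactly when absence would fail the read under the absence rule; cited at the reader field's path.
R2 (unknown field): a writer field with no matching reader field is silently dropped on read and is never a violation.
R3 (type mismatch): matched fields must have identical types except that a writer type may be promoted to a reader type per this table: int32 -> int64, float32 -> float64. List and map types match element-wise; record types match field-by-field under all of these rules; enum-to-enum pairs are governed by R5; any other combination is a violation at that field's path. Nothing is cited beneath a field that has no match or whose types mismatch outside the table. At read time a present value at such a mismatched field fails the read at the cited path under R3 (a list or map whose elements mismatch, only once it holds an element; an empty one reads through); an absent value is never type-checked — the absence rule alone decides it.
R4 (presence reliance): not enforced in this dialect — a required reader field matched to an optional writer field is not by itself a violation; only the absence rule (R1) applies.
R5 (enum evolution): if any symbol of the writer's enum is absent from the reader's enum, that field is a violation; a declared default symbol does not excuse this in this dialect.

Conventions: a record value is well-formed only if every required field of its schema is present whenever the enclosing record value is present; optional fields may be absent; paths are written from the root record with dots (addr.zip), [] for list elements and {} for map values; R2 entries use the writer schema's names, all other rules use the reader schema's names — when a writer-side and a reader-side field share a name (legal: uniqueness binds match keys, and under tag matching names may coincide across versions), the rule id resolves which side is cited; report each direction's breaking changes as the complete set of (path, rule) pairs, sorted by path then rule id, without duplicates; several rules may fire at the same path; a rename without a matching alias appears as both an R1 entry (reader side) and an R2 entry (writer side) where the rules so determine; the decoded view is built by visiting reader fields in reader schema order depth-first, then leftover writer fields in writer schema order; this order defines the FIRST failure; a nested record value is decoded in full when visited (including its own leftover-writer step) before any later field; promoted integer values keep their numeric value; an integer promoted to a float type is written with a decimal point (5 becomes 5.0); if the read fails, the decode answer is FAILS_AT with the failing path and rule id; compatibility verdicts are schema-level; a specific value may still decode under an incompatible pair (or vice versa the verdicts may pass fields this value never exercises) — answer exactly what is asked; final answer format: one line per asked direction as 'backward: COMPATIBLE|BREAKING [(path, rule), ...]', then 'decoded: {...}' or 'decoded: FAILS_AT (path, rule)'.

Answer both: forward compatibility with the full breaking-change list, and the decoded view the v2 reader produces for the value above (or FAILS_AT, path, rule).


in Session below, arrows point writer -> reader
forward for Session (reader v1, writer v2):
  writer required, Role -> Role: reader channel maps from writer severity
  writer required, Meta -> Meta: reader geo maps from writer geo
  writer optional, bool -> bool: reader active maps from writer active
  writer required, float64 -> float64: reader height maps from writer height
  archived has no writer counterpart
  writer required, float32 -> float32: reader rating maps from writer rating
  writer optional, string -> string: reader label maps from writer label
  writer required, bool -> bool: reader geo.verified maps from writer geo.verified
  writer optional, int32 -> int32: reader geo.age maps from writer geo.seq
  writer required, float32 -> float32: reader geo.latitude maps from writer geo.latitude
  writer optional, float64 -> string: reader geo.email maps from writer geo.email
  violation R3 at geo.email
  => 1 violation(s): forward is BREAKING for Session
decode (reader v2):
  severity := "MID" (from writer channel)
  geo.verified := true
  geo.seq := 12 (from writer age)
  geo.latitude := 0.25
  geo.email := null (missing; optional => null)
  active := false
  height := 1.5
  rating := -2.5
  label := null (missing; optional => null)
  writer archived: no reader field; dropped
  => decoded: {"severity": "MID", "geo": {"verified": true, "seq": 12, "latitude": 0.25, "email": null}, "active": false, "height": 1.5, "rating": -2.5, "label": null}
checking off the Session differences that do not matter here:
  field verified in record Meta: optional changed to required -> matters only for Session's backward compatibility — outside the asked direction

forward: BREAKING [(geo.email, R3)]; decoded: {"severity": "MID", "geo": {"verified": true, "seq": 12, "latitude": 0.25, "email": null}, "active": false, "height": 1.5, "rating": -2.5, "label": null}


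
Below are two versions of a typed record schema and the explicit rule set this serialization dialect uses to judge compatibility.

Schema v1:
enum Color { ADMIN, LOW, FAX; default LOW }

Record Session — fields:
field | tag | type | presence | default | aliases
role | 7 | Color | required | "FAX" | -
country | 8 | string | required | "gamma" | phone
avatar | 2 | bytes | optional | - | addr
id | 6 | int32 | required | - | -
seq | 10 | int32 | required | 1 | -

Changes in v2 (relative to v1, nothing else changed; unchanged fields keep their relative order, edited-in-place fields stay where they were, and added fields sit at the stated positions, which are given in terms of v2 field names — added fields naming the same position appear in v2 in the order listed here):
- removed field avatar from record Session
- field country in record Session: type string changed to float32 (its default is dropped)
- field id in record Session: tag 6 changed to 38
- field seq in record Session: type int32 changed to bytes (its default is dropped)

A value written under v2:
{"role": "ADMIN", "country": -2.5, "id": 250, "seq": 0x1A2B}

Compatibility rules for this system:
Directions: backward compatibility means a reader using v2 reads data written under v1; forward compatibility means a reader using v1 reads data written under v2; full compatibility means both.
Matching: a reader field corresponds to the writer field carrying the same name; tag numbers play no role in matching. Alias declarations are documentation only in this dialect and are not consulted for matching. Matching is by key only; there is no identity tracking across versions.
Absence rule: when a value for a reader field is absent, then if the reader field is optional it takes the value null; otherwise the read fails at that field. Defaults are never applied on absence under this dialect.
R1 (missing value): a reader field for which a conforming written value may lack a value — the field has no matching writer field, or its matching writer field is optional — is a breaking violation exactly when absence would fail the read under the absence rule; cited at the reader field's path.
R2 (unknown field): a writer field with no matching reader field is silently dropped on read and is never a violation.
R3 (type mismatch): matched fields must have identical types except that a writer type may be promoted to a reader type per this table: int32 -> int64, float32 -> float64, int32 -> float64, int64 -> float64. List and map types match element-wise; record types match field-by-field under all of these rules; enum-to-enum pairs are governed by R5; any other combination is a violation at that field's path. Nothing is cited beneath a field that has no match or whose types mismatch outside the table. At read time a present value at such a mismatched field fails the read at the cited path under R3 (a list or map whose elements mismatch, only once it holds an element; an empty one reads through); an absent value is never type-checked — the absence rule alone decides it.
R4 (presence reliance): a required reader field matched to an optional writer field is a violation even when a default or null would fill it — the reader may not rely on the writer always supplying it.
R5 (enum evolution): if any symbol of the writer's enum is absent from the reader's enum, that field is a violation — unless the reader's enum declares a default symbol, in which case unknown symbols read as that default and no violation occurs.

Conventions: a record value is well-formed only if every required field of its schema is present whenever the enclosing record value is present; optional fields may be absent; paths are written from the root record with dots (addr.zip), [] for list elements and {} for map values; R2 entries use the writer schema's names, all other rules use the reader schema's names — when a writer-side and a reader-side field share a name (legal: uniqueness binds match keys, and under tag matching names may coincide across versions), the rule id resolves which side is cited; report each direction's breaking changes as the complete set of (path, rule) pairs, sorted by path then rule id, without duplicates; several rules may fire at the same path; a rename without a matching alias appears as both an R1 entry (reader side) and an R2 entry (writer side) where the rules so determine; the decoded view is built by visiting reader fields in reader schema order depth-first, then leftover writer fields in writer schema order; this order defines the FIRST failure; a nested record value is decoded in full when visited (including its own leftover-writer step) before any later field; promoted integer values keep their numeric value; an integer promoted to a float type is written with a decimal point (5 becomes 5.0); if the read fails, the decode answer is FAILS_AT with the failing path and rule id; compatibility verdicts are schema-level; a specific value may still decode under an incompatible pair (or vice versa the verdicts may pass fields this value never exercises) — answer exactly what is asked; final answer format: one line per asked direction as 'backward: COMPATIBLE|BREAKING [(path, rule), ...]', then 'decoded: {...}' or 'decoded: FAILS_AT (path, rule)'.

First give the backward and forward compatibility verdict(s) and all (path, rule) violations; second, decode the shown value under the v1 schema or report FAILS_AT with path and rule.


backward: BREAKING [(country, R3), (seq, R3)]; forward: BREAKING [(country, R3), (seq, R3)]; decoded: FAILS_AT (country, R3)

each type pair in Session: writer, then reader
backward pass over Session, reader schema v2, writer schema v1:
  Color -> Color, writer required: role aligns to role
  string -> float32, writer required: country aligns to country
  int32 -> int32, writer required: id aligns to id
  int32 -> bytes, writer required: seq aligns to seq
  avatar (writer side), unknown to reader
  rule R3 violated at country
  rule R3 violated at seq
  => 2 violation(s): backward is BREAKING for Session
forward pass over Session, reader schema v1, writer schema v2:
  Color -> Color, writer required: role aligns to role
  float32 -> string, writer required: country aligns to country
  avatar: no writer match
  int32 -> int32, writer required: id aligns to id
  bytes -> int32, writer required: seq aligns to seq
  rule R3 violated at country
  rule R3 violated at seq
  => 2 violation(s): forward is BREAKING for Session
decode (reader v1):
  role := "ADMIN"
  read fails at country under R3
  => FAILS_AT (country, R3)


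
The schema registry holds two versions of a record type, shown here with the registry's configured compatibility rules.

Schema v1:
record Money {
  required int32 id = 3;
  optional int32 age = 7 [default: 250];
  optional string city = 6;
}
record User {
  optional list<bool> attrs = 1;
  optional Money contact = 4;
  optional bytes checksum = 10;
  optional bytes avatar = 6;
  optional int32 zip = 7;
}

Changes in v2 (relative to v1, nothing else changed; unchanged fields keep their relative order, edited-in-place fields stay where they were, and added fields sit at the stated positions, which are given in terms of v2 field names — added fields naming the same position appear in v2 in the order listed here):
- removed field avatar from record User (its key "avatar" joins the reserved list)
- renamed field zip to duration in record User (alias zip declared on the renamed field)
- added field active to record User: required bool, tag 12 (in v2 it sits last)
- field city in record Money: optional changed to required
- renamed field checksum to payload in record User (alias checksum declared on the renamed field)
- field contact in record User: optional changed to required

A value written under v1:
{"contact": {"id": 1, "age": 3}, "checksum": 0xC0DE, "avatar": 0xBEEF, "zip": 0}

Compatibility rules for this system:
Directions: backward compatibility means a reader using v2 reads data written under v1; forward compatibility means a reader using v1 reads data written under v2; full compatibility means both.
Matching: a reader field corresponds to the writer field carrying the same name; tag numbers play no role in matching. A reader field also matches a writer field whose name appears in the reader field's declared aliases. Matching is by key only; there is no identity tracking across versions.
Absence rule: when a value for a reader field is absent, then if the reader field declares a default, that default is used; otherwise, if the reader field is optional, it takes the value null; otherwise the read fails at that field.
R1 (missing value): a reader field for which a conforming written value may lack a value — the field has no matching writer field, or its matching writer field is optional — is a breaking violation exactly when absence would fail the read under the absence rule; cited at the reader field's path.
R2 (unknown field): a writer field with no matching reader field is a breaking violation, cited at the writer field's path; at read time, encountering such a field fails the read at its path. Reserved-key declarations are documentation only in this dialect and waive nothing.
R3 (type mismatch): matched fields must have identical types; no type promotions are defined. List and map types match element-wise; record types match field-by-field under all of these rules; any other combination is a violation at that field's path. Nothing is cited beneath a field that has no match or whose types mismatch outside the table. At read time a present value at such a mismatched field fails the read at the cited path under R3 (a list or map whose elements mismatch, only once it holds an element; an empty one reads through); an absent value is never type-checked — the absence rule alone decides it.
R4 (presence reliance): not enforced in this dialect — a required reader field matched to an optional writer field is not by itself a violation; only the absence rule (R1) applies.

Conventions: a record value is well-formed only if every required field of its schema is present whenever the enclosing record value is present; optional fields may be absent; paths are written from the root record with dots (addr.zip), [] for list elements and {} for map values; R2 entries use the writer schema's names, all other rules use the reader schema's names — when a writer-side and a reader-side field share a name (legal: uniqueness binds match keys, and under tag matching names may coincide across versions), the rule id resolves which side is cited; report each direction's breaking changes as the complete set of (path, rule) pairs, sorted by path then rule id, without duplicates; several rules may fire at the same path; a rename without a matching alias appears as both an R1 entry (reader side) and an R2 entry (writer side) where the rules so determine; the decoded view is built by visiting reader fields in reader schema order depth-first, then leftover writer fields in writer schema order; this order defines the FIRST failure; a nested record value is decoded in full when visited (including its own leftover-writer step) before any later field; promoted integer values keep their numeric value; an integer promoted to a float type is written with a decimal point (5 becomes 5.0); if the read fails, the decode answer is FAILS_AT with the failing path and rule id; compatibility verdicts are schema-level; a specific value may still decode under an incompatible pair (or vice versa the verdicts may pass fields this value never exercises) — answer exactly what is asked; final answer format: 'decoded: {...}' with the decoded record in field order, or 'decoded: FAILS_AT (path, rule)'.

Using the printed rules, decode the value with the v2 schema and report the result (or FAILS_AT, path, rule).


arrows below run writer -> reader for User
decode walk for User under reader schema v2:
  attrs := null (absent, optional -> null)
  contact.id := 1
  contact.age := 3
  read fails at contact.city under R1 (no fill)
  => FAILS_AT (contact.city, R1)
the rest of the User diff is inert for this question:
  removed field avatar from record User (its key "avatar" joins the reserved list) -> matters for User compatibility verdicts, not for this value's decode
  renamed field zip to duration in record User (alias zip declared on the renamed field) -> matters for User compatibility verdicts, not for this value's decode
  added field active to record User: required bool, tag 12 (in v2 it sits last) -> matters for User compatibility verdicts, not for this value's decode
  renamed field checksum to payload in record User (alias checksum declared on the renamed field) -> matters for User compatibility verdicts, not for this value's decode

decoded: FAILS_AT (contact.city, R1)


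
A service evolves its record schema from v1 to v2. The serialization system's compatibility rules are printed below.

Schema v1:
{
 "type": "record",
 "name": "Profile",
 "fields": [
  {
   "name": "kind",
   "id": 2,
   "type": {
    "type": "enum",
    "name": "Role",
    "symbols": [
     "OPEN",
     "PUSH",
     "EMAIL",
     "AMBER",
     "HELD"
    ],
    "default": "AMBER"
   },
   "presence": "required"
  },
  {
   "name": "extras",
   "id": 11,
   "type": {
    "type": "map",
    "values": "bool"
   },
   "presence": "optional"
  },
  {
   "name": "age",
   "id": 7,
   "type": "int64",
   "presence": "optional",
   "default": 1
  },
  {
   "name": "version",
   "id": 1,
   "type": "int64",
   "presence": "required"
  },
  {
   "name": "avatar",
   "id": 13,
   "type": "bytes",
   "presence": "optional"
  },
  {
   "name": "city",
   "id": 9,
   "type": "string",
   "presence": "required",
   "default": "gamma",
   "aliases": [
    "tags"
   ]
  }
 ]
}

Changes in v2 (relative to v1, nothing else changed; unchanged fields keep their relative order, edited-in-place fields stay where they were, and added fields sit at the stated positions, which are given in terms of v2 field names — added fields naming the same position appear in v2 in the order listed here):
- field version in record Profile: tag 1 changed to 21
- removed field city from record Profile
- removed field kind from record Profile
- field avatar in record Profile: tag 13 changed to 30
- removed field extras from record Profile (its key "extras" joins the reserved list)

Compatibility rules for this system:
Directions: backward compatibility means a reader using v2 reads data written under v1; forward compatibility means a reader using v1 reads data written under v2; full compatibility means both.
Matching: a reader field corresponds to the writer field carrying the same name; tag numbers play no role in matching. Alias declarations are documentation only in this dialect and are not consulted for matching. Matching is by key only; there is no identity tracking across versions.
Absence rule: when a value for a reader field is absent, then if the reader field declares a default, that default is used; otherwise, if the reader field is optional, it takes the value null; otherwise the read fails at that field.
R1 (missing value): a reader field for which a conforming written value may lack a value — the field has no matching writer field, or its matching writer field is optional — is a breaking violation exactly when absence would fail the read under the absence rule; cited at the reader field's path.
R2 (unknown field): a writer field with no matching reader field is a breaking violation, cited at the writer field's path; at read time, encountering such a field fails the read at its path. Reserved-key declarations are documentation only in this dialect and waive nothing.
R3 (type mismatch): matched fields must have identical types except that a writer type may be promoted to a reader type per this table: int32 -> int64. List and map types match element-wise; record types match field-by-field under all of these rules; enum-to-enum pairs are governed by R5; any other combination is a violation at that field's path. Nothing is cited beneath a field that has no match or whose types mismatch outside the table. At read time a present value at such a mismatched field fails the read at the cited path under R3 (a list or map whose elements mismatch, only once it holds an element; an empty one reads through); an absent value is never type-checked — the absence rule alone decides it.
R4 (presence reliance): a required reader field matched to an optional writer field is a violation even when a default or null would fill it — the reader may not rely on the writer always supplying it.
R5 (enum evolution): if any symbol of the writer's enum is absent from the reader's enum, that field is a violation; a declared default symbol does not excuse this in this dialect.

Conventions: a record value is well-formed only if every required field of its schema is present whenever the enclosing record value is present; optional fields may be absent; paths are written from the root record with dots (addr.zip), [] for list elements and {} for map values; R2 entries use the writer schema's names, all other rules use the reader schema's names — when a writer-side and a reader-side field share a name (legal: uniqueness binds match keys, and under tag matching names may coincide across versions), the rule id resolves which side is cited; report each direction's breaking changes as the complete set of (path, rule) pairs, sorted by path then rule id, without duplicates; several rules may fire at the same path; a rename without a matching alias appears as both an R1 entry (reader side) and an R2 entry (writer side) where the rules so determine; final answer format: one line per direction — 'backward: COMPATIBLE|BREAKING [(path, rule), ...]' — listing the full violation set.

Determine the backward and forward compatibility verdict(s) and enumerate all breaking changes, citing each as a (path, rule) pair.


each type pair in Profile: writer, then reader
backward for Profile (reader v2, writer v1):
  age <- age (int64 -> int64, writer optional)
  version <- version (int64 -> int64, writer required)
  avatar <- avatar (bytes -> bytes, writer optional)
  kind (writer side), unknown to reader
  extras (writer side), unknown to reader
  city (writer side), unknown to reader
  breaking: (city, R2)
  breaking: (extras, R2)
  breaking: (kind, R2)
  backward on Profile therefore BREAKING (3)
forward for Profile (reader v1, writer v2):
  kind has no writer counterpart
  extras has no writer counterpart
  age <- age (int64 -> int64, writer optional)
  version <- version (int64 -> int64, writer required)
  avatar <- avatar (bytes -> bytes, writer optional)
  city has no writer counterpart
  breaking: (kind, R1)
  forward on Profile therefore BREAKING (1)

backward: BREAKING [(city, R2), (extras, R2), (kind, R2)]; forward: BREAKING [(kind, R1)]
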